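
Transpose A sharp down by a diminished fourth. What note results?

A down a perfect fourth is E, so the target letter is E.
From A#, a diminished fourth is 4 semitones down: E##.

E##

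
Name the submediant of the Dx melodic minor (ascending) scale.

B##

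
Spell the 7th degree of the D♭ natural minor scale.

Cb

The Db natural minor scale runs Db Eb Fb Gb Ab Bbb Cb.
Degree 7 is Cb.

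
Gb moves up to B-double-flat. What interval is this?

minor third

Counting letters G–A–B gives a third.
Gb→Bbb = 3 semitones, 1 narrower than the major third (4), so minor.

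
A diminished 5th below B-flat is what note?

A fifth below B lands on the letter E.
A diminished fifth spans 6 semitones, so Bb moves to pitch class 4. On the letter E that is E.

E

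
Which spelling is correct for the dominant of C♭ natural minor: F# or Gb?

Gb

Each scale degree takes a distinct letter name. Degree 5 of a scale on C must use the letter G.
Gb and F# are enharmonically the same pitch, but only Gb uses the letter G, so it is the correct spelling here.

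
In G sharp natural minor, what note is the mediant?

B

The G# natural minor scale runs G# A# B C# D# E F#.
Degree 3 is B.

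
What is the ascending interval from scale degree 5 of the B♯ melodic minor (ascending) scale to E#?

Scale degree 5 of B# melodic minor (ascending) is F##.
F## up to E#: letters F→E make it a seventh; 10 semitones makes it minor.

minor seventh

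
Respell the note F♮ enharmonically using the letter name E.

F is pitch class 5. The letter E alone is pitch class 4.
To reach pitch class 5 from E requires an offset of +1 semitone, i.e. sharp: E#.

E#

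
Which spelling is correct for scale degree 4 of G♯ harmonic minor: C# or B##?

C#

Each scale degree takes a distinct letter name. Degree 4 of a scale on G must use the letter C.
C# and B## are enharmonically the same pitch, but only C# uses the letter C, so it is the correct spelling here.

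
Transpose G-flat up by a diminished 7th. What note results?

Fbb

A seventh above G lands on the letter F.
A diminished seventh spans 9 semitones, so Gb moves to pitch class 3. On the letter F that is Fbb.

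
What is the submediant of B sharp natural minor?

Degree 6 takes the letter 5 steps above B, which is G.
In natural minor, degree 6 sits 8 semitones above the tonic. B# + 8 semitones is pitch class 8, spelled on G as G#.

G#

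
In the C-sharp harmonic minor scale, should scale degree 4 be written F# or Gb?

Each scale degree takes a distinct letter name. Degree 4 of a scale on C must use the letter F.
F# and Gb are enharmonically the same pitch, but only F# uses the letter F, so it is the correct spelling here.

F#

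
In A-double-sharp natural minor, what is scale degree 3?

C##

Degree 3 takes the letter 2 steps above A, which is C.
In natural minor, degree 3 sits 3 semitones above the tonic. A## + 3 semitones is pitch class 2, spelled on C as C##.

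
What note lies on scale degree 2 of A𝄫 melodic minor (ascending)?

Bbb

Degree 2 takes the letter 1 step above A, which is B.
In melodic minor (ascending), degree 2 sits 2 semitones above the tonic. Abb + 2 semitones is pitch class 9, spelled on B as Bbb.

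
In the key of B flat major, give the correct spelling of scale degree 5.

The Bb major scale runs Bb C D Eb F G A.
Degree 5 is F.

F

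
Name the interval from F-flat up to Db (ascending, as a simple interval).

major sixth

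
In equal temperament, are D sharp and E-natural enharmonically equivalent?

D# is pitch class 3; E is pitch class 4.
The pitch classes differ (3 vs. 4), so they are not enharmonic equivalents.

No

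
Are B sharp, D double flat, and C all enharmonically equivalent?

Yes

B# = pitch class 0 and Dbb = pitch class 0 and C = pitch class 0 — the same pitch class, so they are enharmonic equivalents.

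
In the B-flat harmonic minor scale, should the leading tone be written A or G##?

A

Each scale degree takes a distinct letter name. Degree 7 of a scale on B must use the letter A.
A and G## are enharmonically the same pitch, but only A uses the letter A, so it is the correct spelling here.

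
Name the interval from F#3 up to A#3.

Counting letters F–G–A gives a third.
F#→A# = 4 semitones, exactly the major third.

major third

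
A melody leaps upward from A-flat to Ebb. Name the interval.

diminished fifth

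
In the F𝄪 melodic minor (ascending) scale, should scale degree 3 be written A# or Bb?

Each scale degree takes a distinct letter name. Degree 3 of a scale on F must use the letter A.
A# and Bb are enharmonically the same pitch, but only A# uses the letter A, so it is the correct spelling here.

A#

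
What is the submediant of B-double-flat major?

Gb

The Bbb major scale runs Bbb Cb Db Ebb Fb Gb Ab.
Degree 6 is Gb.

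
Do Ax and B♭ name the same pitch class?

No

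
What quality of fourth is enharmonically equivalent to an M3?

diminished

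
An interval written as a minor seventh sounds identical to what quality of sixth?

augmented

A minor seventh spans 10 semitones.
A sixth spanning 10 semitones is augmented (the major sixth is 9).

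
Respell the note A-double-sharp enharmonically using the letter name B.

B

A## is pitch class 11. The letter B alone is pitch class 11.
Pitch class 11 on B needs no accidental: B.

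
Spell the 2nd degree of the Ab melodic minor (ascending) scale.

Bb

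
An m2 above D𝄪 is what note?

E#

D up a major second is E, so the target letter is E.
From D##, a minor second is 1 semitone up: E#.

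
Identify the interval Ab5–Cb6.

minor third

Counting letters A–B–C gives a third.
Ab→Cb = 3 semitones, 1 narrower than the major third (4), so minor.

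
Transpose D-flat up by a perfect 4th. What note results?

Gb

A fourth above D lands on the letter G.
A perfect fourth spans 5 semitones, so Db moves to pitch class 6. On the letter G that is Gb.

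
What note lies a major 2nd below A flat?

A second below A lands on the letter G.
A major second spans 2 semitones, so Ab moves to pitch class 6. On the letter G that is Gb.

Gb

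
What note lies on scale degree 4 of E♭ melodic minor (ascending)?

Degree 4 takes the letter 3 steps above E, which is A.
In melodic minor (ascending), degree 4 sits 5 semitones above the tonic. Eb + 5 semitones is pitch class 8, spelled on A as Ab.

Ab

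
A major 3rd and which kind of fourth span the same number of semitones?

diminished

A major third spans 4 semitones.
A fourth spanning 4 semitones is diminished (the perfect fourth is 5).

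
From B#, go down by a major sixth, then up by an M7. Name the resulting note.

C##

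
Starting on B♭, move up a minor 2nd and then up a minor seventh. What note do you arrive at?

Bbb

A minor second up from Bb is Cb (letter C, 1 semitone up).
A minor seventh up from Cb is Bbb (letter B, 10 semitones up).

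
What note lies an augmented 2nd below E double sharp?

E down a major second is D, so the target letter is D.
From E##, an augmented second is 3 semitones down: D#.

D#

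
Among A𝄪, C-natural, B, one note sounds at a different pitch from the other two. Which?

C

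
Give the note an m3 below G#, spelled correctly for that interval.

A third below G lands on the letter E.
A minor third spans 3 semitones, so G# moves to pitch class 5. On the letter E that is E#.

E#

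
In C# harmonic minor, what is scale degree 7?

Degree 7 takes the letter 6 steps above C, which is B.
In harmonic minor, degree 7 sits 11 semitones above the tonic. C# + 11 semitones is pitch class 0, spelled on B as B#.

B#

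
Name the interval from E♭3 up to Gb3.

minor third

The letter names run E→G, a span of 2 letter steps, so the interval is some kind of third.
Eb to Gb is 3 semitones. A major third is 4, so 3 makes it minor.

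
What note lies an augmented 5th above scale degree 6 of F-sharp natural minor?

Scale degree 6 of F# natural minor is D.
An augmented fifth (8 semitones) above D lands on the letter A, giving A#.

A#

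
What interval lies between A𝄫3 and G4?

Counting letters A–B–C–D–E–F–G gives a seventh.
Abb→G = 12 semitones, 1 wider than the major seventh (11), so augmented.

augmented seventh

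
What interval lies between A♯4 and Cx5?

major third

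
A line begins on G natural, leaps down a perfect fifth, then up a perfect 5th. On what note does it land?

G

A perfect fifth down from G is C (letter C, 7 semitones down).
A perfect fifth up from C is G (letter G, 7 semitones up).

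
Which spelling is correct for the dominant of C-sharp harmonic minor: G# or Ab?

G#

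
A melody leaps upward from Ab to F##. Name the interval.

doubly augmented sixth

Counting letters A–B–C–D–E–F gives a sixth.
Ab→F## = 11 semitones, 2 wider than the major sixth (9), so doubly augmented.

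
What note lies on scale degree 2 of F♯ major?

G#

Degree 2 takes the letter 1 step above F, which is G.
In major, degree 2 sits 2 semitones above the tonic. F# + 2 semitones is pitch class 8, spelled on G as G#.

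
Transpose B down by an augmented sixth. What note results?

Db

A sixth below B lands on the letter D.
An augmented sixth spans 10 semitones, so B moves to pitch class 1. On the letter D that is Db.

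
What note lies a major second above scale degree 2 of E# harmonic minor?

Scale degree 2 of E# harmonic minor is F##.
A major second (2 semitones) above F## lands on the letter G, giving G##.

G##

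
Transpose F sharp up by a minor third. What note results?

A

F up a major third is A, so the target letter is A.
From F#, a minor third is 3 semitones up: A.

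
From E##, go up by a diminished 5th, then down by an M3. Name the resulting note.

G#

A diminished fifth up from E## is B# (letter B, 6 semitones up).
A major third down from B# is G# (letter G, 4 semitones down).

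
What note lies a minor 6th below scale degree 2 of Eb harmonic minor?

A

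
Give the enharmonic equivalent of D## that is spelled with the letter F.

D## is pitch class 4. The letter F alone is pitch class 5.
To reach pitch class 4 from F requires an offset of -1 semitone, i.e. flat: Fb.

Fb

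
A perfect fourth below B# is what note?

F##

B down a perfect fourth is F#, so the target letter is F.
From B#, a perfect fourth is 5 semitones down: F##.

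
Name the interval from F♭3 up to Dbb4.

The letter names run F→D, a span of 5 letter steps, so the interval is some kind of sixth.
Fb to Dbb is 8 semitones. A major sixth is 9, so 8 makes it minor.

minor sixth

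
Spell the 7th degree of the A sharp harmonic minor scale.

G##

The A# harmonic minor scale runs A# B# C# D# E# F# G##.
Degree 7 is G##.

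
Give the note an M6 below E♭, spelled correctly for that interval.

E down a major sixth is G, so the target letter is G.
From Eb, a major sixth is 9 semitones down: Gb.

Gb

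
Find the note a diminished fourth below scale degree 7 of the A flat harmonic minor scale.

Scale degree 7 of Ab harmonic minor is G.
A diminished fourth (4 semitones) below G lands on the letter D, giving D#.

D#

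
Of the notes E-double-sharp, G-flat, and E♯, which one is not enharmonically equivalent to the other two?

In 12-tone equal temperament, enharmonic equivalents share a pitch class. E## is pitch class 6; Gb is pitch class 6; E# is pitch class 5.
E## and Gb share pitch class 6, while E# is pitch class 5.

E#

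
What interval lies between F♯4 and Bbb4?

Counting letters F–G–A–B gives a fourth.
F#→Bbb = 3 semitones, 2 narrower than the perfect fourth (5), so doubly diminished.

doubly diminished fourth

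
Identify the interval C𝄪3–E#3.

minor third

The letter names run C→E, a span of 2 letter steps, so the interval is some kind of third.
C## to E# is 3 semitones. A major third is 4, so 3 makes it minor.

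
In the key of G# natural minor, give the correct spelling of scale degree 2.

Degree 2 takes the letter 1 step above G, which is A.
In natural minor, degree 2 sits 2 semitones above the tonic. G# + 2 semitones is pitch class 10, spelled on A as A#.

A#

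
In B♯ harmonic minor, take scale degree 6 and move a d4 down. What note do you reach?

Scale degree 6 of B# harmonic minor is G#.
A diminished fourth (4 semitones) below G# lands on the letter D, giving D##.

D##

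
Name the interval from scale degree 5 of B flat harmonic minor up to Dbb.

diminished sixth

Scale degree 5 of Bb harmonic minor is F.
F up to Dbb: letters F→D make it a sixth; 7 semitones makes it diminished.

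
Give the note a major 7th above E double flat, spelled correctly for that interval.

Db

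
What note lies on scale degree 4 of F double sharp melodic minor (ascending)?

The F## melodic minor (ascending) scale runs F## G## A# B# C## D## E##.
Degree 4 is B#.

B#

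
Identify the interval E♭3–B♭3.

Counting letters E–F–G–A–B gives a fifth.
Eb→Bb = 7 semitones, exactly the perfect fifth.

perfect fifth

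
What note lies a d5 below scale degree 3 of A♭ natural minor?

F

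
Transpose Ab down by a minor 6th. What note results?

C

A sixth below A lands on the letter C.
A minor sixth spans 8 semitones, so Ab moves to pitch class 0. On the letter C that is C.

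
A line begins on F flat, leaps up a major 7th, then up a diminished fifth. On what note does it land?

Bbb

A major seventh up from Fb is Eb (letter E, 11 semitones up).
A diminished fifth up from Eb is Bbb (letter B, 6 semitones up).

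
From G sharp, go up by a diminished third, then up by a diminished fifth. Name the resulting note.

A diminished third up from G# is Bb (letter B, 2 semitones up).
A diminished fifth up from Bb is Fb (letter F, 6 semitones up).

Fb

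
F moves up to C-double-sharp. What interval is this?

doubly augmented fifth

Counting letters F–G–A–B–C gives a fifth.
F→C## = 9 semitones, 2 wider than the perfect fifth (7), so doubly augmented.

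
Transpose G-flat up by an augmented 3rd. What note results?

G up a major third is B, so the target letter is B.
From Gb, an augmented third is 5 semitones up: B.

B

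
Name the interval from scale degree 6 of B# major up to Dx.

perfect fifth

Scale degree 6 of B# major is G##.
G## up to D##: letters G→D make it a fifth; 7 semitones makes it perfect.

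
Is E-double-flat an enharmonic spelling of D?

Yes

Ebb = pitch class 2 and D = pitch class 2 — the same pitch class, so they are enharmonic equivalents.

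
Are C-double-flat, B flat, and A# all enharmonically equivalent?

Yes

Cbb = pitch class 10 and Bb = pitch class 10 and A# = pitch class 10 — the same pitch class, so they are enharmonic equivalents.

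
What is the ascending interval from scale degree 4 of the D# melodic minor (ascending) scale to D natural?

diminished fifth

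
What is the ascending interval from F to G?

major second

Counting letters F–G gives a second.
F→G = 2 semitones, exactly the major second.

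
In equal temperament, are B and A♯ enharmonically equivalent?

B is pitch class 11; A# is pitch class 10.
The pitch classes differ (11 vs. 10), so they are not enharmonic equivalents.

No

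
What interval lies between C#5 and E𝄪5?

The letter names run C→E, a span of 2 letter steps, so the interval is some kind of third.
C# to E## is 5 semitones. A major third is 4, so 5 makes it augmented.

augmented third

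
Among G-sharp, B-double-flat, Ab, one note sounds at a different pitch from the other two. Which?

Bbb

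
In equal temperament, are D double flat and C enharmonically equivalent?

Dbb is pitch class 0; C is pitch class 0.
All spellings map to pitch class 0, so they are enharmonically equivalent.

Yes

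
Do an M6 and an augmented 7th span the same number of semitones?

A major sixth spans 9 semitones; an augmented seventh spans 12.
The spans differ, so they are not enharmonic equivalents.

No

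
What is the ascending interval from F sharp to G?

The letter names run F→G, a span of 1 letter step, so the interval is some kind of second.
F# to G is 1 semitone. A major second is 2, so 1 makes it minor.

minor second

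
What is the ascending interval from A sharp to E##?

augmented fifth

Counting letters A–B–C–D–E gives a fifth.
A#→E## = 8 semitones, 1 wider than the perfect fifth (7), so augmented.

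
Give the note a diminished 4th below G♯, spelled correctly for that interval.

A fourth below G lands on the letter D.
A diminished fourth spans 4 semitones, so G# moves to pitch class 4. On the letter D that is D##.

D##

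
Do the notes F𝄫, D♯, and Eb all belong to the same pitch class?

Fbb = pitch class 3 and D# = pitch class 3 and Eb = pitch class 3 — the same pitch class, so they are enharmonic equivalents.

Yes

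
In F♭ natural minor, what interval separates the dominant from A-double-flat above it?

minor sixth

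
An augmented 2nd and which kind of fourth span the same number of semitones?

doubly diminished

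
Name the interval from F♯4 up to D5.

minor sixth

Counting letters F–G–A–B–C–D gives a sixth.
F#→D = 8 semitones, 1 narrower than the major sixth (9), so minor.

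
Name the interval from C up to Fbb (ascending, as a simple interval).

The letter names run C→F, a span of 3 letter steps, so the interval is some kind of fourth.
C to Fbb is 3 semitones. A perfect fourth is 5, so 3 makes it doubly diminished.

doubly diminished fourth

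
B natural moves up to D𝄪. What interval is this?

The letter names run B→D, a span of 2 letter steps, so the interval is some kind of third.
B to D## is 5 semitones. A major third is 4, so 5 makes it augmented.

augmented third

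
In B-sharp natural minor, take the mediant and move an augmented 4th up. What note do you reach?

The mediant of B# natural minor is D#.
An augmented fourth (6 semitones) above D# lands on the letter G, giving G##.

G##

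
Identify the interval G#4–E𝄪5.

augmented sixth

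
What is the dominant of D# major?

A#

Degree 5 takes the letter 4 steps above D, which is A.
In major, degree 5 sits 7 semitones above the tonic. D# + 7 semitones is pitch class 10, spelled on A as A#.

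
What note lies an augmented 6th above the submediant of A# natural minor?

D##

The submediant of A# natural minor is F#.
An augmented sixth (10 semitones) above F# lands on the letter D, giving D##.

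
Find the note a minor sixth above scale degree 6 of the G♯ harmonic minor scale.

C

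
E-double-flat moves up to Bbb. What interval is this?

perfect fifth

Counting letters E–F–G–A–B gives a fifth.
Ebb→Bbb = 7 semitones, exactly the perfect fifth.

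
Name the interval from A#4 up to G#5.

The letter names run A→G, a span of 6 letter steps, so the interval is some kind of seventh.
A# to G# is 10 semitones. A major seventh is 11, so 10 makes it minor.

minor seventh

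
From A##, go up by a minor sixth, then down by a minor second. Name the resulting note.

E##

A minor sixth up from A## is F## (letter F, 8 semitones up).
A minor second down from F## is E## (letter E, 1 semitone down).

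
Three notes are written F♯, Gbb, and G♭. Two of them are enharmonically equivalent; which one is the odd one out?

Gbb

In 12-tone equal temperament, enharmonic equivalents share a pitch class. F# is pitch class 6; Gbb is pitch class 5; Gb is pitch class 6.
F# and Gb share pitch class 6, while Gbb is pitch class 5.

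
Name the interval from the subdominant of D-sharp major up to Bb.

The subdominant of D# major is G#.
G# up to Bb: letters G→B make it a third; 2 semitones makes it diminished.

diminished third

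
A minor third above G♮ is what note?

G up a major third is B, so the target letter is B.
From G, a minor third is 3 semitones up: Bb.

Bb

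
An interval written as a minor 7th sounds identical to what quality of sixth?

A minor seventh spans 10 semitones.
A sixth spanning 10 semitones is augmented (the major sixth is 9).

augmented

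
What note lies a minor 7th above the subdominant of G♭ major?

Bbb

The subdominant of Gb major is Cb.
A minor seventh (10 semitones) above Cb lands on the letter B, giving Bbb.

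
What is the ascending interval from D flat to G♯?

doubly augmented fourth

The letter names run D→G, a span of 3 letter steps, so the interval is some kind of fourth.
Db to G# is 7 semitones. A perfect fourth is 5, so 7 makes it doubly augmented.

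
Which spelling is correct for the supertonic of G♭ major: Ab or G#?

Ab

Each scale degree takes a distinct letter name. Degree 2 of a scale on G must use the letter A.
Ab and G# are enharmonically the same pitch, but only Ab uses the letter A, so it is the correct spelling here.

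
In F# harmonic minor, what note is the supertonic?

G#

Degree 2 takes the letter 1 step above F, which is G.
In harmonic minor, degree 2 sits 2 semitones above the tonic. F# + 2 semitones is pitch class 8, spelled on G as G#.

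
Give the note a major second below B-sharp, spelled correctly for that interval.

A#

B down a major second is A, so the target letter is A.
From B#, a major second is 2 semitones down: A#.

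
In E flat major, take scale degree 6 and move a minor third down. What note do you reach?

A

Scale degree 6 of Eb major is C.
A minor third (3 semitones) below C lands on the letter A, giving A.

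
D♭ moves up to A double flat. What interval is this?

The letter names run D→A, a span of 4 letter steps, so the interval is some kind of fifth.
Db to Abb is 6 semitones. A perfect fifth is 7, so 6 makes it diminished.

diminished fifth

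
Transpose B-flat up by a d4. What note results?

B up a perfect fourth is E, so the target letter is E.
From Bb, a diminished fourth is 4 semitones up: Ebb.

Ebb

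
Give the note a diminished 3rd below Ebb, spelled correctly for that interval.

C

E down a major third is C, so the target letter is C.
From Ebb, a diminished third is 2 semitones down: C.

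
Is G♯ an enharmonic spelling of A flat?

Yes

G# is pitch class 8; Ab is pitch class 8.
All spellings map to pitch class 8, so they are enharmonically equivalent.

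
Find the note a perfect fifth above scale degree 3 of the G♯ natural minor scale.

F#

Scale degree 3 of G# natural minor is B.
A perfect fifth (7 semitones) above B lands on the letter F, giving F#.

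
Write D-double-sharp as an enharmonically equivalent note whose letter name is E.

Plain E sits at the same pitch as D##, so on the letter E the same pitch needs a natural: E.

E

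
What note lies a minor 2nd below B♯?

A##

B down a major second is A, so the target letter is A.
From B#, a minor second is 1 semitone down: A##.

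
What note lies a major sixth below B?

D

B down a major sixth is D, so the target letter is D.
From B, a major sixth is 9 semitones down: D.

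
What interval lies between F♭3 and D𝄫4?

The letter names run F→D, a span of 5 letter steps, so the interval is some kind of sixth.
Fb to Dbb is 8 semitones. A major sixth is 9, so 8 makes it minor.

minor sixth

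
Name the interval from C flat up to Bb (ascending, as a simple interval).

major seventh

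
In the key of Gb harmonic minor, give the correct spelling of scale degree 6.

The Gb harmonic minor scale runs Gb Ab Bbb Cb Db Ebb F.
Degree 6 is Ebb.

Ebb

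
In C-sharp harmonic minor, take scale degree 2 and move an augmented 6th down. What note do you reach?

F

Scale degree 2 of C# harmonic minor is D#.
An augmented sixth (10 semitones) below D# lands on the letter F, giving F.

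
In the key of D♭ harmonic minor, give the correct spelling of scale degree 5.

The Db harmonic minor scale runs Db Eb Fb Gb Ab Bbb C.
Degree 5 is Ab.

Ab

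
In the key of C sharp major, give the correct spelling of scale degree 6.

Degree 6 takes the letter 5 steps above C, which is A.
In major, degree 6 sits 9 semitones above the tonic. C# + 9 semitones is pitch class 10, spelled on A as A#.

A#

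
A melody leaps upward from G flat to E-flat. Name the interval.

The letter names run G→E, a span of 5 letter steps, so the interval is some kind of sixth.
Gb to Eb is 9 semitones. A major sixth is 9, so 9 makes it major.

major sixth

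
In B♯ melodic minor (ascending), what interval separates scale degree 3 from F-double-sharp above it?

major third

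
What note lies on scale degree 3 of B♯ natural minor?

D#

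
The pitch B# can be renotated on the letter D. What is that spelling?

Dbb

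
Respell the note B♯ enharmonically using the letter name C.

Plain C sits at the same pitch as B#, so on the letter C the same pitch needs a natural: C.

C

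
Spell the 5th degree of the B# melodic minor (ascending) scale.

F##

The B# melodic minor (ascending) scale runs B# C## D# E# F## G## A##.
Degree 5 is F##.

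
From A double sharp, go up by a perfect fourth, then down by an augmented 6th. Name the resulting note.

A perfect fourth up from A## is D## (letter D, 5 semitones up).
An augmented sixth down from D## is F# (letter F, 10 semitones down).

F#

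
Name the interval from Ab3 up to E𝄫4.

diminished fifth

Counting letters A–B–C–D–E gives a fifth.
Ab→Ebb = 6 semitones, 1 narrower than the perfect fifth (7), so diminished.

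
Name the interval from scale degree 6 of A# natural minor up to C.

diminished fifth

Scale degree 6 of A# natural minor is F#.
F# up to C: letters F→C make it a fifth; 6 semitones makes it diminished.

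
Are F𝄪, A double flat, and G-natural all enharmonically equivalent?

Yes

F## is pitch class 7; Abb is pitch class 7; G is pitch class 7.
All spellings map to pitch class 7, so they are enharmonically equivalent.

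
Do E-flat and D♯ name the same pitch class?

Eb is pitch class 3; D# is pitch class 3.
All spellings map to pitch class 3, so they are enharmonically equivalent.

Yes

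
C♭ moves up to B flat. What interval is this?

Counting letters C–D–E–F–G–A–B gives a seventh.
Cb→Bb = 11 semitones, exactly the major seventh.

major seventh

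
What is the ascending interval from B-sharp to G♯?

minor sixth

Counting letters B–C–D–E–F–G gives a sixth.
B#→G# = 8 semitones, 1 narrower than the major sixth (9), so minor.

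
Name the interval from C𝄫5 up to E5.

Counting letters C–D–E gives a third.
Cbb→E = 6 semitones, 2 wider than the major third (4), so doubly augmented.

doubly augmented third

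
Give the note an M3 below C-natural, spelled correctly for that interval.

A third below C lands on the letter A.
A major third spans 4 semitones, so C moves to pitch class 8. On the letter A that is Ab.

Ab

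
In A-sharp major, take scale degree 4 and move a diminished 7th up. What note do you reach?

Scale degree 4 of A# major is D#.
A diminished seventh (9 semitones) above D# lands on the letter C, giving C.

C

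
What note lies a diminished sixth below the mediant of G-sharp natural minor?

D##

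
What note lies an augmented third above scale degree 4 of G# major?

Scale degree 4 of G# major is C#.
An augmented third (5 semitones) above C# lands on the letter E, giving E##.

E##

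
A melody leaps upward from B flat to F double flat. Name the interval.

doubly diminished fifth

Counting letters B–C–D–E–F gives a fifth.
Bb→Fbb = 5 semitones, 2 narrower than the perfect fifth (7), so doubly diminished.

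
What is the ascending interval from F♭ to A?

The letter names run F→A, a span of 2 letter steps, so the interval is some kind of third.
Fb to A is 5 semitones. A major third is 4, so 5 makes it augmented.

augmented third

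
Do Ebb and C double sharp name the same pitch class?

Yes

Ebb is pitch class 2; C## is pitch class 2.
All spellings map to pitch class 2, so they are enharmonically equivalent.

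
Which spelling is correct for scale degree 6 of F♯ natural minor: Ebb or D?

D

Each scale degree takes a distinct letter name. Degree 6 of a scale on F must use the letter D.
D and Ebb are enharmonically the same pitch, but only D uses the letter D, so it is the correct spelling here.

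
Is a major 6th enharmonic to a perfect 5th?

No

A major sixth spans 9 semitones; a perfect fifth spans 7.
The spans differ, so they are not enharmonic equivalents.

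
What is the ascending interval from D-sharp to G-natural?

diminished fourth

Counting letters D–E–F–G gives a fourth.
D#→G = 4 semitones, 1 narrower than the perfect fourth (5), so diminished.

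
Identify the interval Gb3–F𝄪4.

doubly augmented seventh

Counting letters G–A–B–C–D–E–F gives a seventh.
Gb→F## = 13 semitones, 2 wider than the major seventh (11), so doubly augmented.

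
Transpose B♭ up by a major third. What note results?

D

B up a major third is D#, so the target letter is D.
From Bb, a major third is 4 semitones up: D.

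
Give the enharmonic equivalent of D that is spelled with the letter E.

Ebb

Plain E sits 2 semitones above D, so on the letter E the same pitch needs a double flat: Ebb.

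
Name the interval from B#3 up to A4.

diminished seventh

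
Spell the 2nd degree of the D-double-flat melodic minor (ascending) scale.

Ebb

The Dbb melodic minor (ascending) scale runs Dbb Ebb Fbb Gbb Abb Bbb Cb.
Degree 2 is Ebb.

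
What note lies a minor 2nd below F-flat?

Eb

A second below F lands on the letter E.
A minor second spans 1 semitone, so Fb moves to pitch class 3. On the letter E that is Eb.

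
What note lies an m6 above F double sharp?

D#

A sixth above F lands on the letter D.
A minor sixth spans 8 semitones, so F## moves to pitch class 3. On the letter D that is D#.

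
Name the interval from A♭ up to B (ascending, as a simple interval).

Counting letters A–B gives a second.
Ab→B = 3 semitones, 1 wider than the major second (2), so augmented.

augmented second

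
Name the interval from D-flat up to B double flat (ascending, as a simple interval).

The letter names run D→B, a span of 5 letter steps, so the interval is some kind of sixth.
Db to Bbb is 8 semitones. A major sixth is 9, so 8 makes it minor.

minor sixth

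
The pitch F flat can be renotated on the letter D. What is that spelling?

Plain D sits 2 semitones below Fb, so on the letter D the same pitch needs a double sharp: D##.

D##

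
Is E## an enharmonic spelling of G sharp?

No

Two spellings are enharmonically equivalent only if they share a pitch class.
Here E## → 6, G# → 8; 6 ≠ 8, so they are not.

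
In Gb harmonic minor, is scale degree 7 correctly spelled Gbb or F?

F

Each scale degree takes a distinct letter name. Degree 7 of a scale on G must use the letter F.
F and Gbb are enharmonically the same pitch, but only F uses the letter F, so it is the correct spelling here.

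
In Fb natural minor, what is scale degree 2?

Degree 2 takes the letter 1 step above F, which is G.
In natural minor, degree 2 sits 2 semitones above the tonic. Fb + 2 semitones is pitch class 6, spelled on G as Gb.

Gb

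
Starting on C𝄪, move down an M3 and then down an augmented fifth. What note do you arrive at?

A major third down from C## is A# (letter A, 4 semitones down).
An augmented fifth down from A# is D (letter D, 8 semitones down).

D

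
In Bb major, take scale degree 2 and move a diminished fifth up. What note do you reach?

Scale degree 2 of Bb major is C.
A diminished fifth (6 semitones) above C lands on the letter G, giving Gb.

Gb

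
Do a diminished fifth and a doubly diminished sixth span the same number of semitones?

A diminished fifth spans 6 semitones; a doubly diminished sixth spans 6.
They are enharmonically equivalent.

Yes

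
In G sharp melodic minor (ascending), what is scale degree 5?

D#

Degree 5 takes the letter 4 steps above G, which is D.
In melodic minor (ascending), degree 5 sits 7 semitones above the tonic. G# + 7 semitones is pitch class 3, spelled on D as D#.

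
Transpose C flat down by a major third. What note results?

Abb

A third below C lands on the letter A.
A major third spans 4 semitones, so Cb moves to pitch class 7. On the letter A that is Abb.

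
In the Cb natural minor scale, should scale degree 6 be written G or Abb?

Abb

Each scale degree takes a distinct letter name. Degree 6 of a scale on C must use the letter A.
Abb and G are enharmonically the same pitch, but only Abb uses the letter A, so it is the correct spelling here.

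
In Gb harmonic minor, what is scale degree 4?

The Gb harmonic minor scale runs Gb Ab Bbb Cb Db Ebb F.
Degree 4 is Cb.

Cb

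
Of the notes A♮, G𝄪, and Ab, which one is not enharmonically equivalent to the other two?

Ab

In 12-tone equal temperament, enharmonic equivalents share a pitch class. A is pitch class 9; G## is pitch class 9; Ab is pitch class 8.
A and G## share pitch class 9, while Ab is pitch class 8.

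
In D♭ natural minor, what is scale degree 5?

Ab

Degree 5 takes the letter 4 steps above D, which is A.
In natural minor, degree 5 sits 7 semitones above the tonic. Db + 7 semitones is pitch class 8, spelled on A as Ab.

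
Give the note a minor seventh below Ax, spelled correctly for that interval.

A down a major seventh is Bb, so the target letter is B.
From A##, a minor seventh is 10 semitones down: B##.

B##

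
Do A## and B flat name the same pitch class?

A## is pitch class 11; Bb is pitch class 10.
The pitch classes differ (11 vs. 10), so they are not enharmonic equivalents.

No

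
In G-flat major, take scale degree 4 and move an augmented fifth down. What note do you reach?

Fbb

Scale degree 4 of Gb major is Cb.
An augmented fifth (8 semitones) below Cb lands on the letter F, giving Fbb.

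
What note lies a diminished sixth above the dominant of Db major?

The dominant of Db major is Ab.
A diminished sixth (7 semitones) above Ab lands on the letter F, giving Fbb.

Fbb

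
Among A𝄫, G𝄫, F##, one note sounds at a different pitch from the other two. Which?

In 12-tone equal temperament, enharmonic equivalents share a pitch class. Abb is pitch class 7; Gbb is pitch class 5; F## is pitch class 7.
Abb and F## share pitch class 7, while Gbb is pitch class 5.

Gbb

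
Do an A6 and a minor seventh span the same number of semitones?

Yes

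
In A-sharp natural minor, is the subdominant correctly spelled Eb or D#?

D#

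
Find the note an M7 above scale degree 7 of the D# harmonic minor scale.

Scale degree 7 of D# harmonic minor is C##.
A major seventh (11 semitones) above C## lands on the letter B, giving B##.

B##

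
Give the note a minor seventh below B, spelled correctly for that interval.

C#

A seventh below B lands on the letter C.
A minor seventh spans 10 semitones, so B moves to pitch class 1. On the letter C that is C#.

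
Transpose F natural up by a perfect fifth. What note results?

A fifth above F lands on the letter C.
A perfect fifth spans 7 semitones, so F moves to pitch class 0. On the letter C that is C.

C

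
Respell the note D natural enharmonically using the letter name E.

Plain E sits 2 semitones above D, so on the letter E the same pitch needs a double flat: Ebb.

Ebb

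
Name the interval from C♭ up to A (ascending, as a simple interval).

augmented sixth

The letter names run C→A, a span of 5 letter steps, so the interval is some kind of sixth.
Cb to A is 10 semitones. A major sixth is 9, so 10 makes it augmented.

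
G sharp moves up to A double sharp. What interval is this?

Counting letters G–A gives a second.
G#→A## = 3 semitones, 1 wider than the major second (2), so augmented.

augmented second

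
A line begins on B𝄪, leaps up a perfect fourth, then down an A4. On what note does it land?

B#

A perfect fourth up from B## is E## (letter E, 5 semitones up).
An augmented fourth down from E## is B# (letter B, 6 semitones down).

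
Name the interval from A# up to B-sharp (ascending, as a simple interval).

major second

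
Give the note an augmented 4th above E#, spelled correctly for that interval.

A##

E up a perfect fourth is A, so the target letter is A.
From E#, an augmented fourth is 6 semitones up: A##.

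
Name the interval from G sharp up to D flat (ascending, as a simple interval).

Counting letters G–A–B–C–D gives a fifth.
G#→Db = 5 semitones, 2 narrower than the perfect fifth (7), so doubly diminished.

doubly diminished fifth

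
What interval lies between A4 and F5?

Counting letters A–B–C–D–E–F gives a sixth.
A→F = 8 semitones, 1 narrower than the major sixth (9), so minor.

minor sixth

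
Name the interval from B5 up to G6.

minor sixth

Counting letters B–C–D–E–F–G gives a sixth.
B→G = 8 semitones, 1 narrower than the major sixth (9), so minor.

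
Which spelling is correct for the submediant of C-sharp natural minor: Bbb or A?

Each scale degree takes a distinct letter name. Degree 6 of a scale on C must use the letter A.
A and Bbb are enharmonically the same pitch, but only A uses the letter A, so it is the correct spelling here.

A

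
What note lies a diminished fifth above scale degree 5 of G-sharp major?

Scale degree 5 of G# major is D#.
A diminished fifth (6 semitones) above D# lands on the letter A, giving A.

A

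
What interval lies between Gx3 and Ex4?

major sixth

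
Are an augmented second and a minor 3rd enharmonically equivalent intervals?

Yes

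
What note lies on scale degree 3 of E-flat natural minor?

Degree 3 takes the letter 2 steps above E, which is G.
In natural minor, degree 3 sits 3 semitones above the tonic. Eb + 3 semitones is pitch class 6, spelled on G as Gb.

Gb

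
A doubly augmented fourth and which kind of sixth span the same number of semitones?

diminished

A doubly augmented fourth spans 7 semitones.
A sixth spanning 7 semitones is diminished (the major sixth is 9).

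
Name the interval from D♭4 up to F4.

major third

The letter names run D→F, a span of 2 letter steps, so the interval is some kind of third.
Db to F is 4 semitones. A major third is 4, so 4 makes it major.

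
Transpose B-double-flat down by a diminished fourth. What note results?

F

B down a perfect fourth is F#, so the target letter is F.
From Bbb, a diminished fourth is 4 semitones down: F.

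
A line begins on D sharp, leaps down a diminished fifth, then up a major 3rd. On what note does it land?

B##

A diminished fifth down from D# is G## (letter G, 6 semitones down).
A major third up from G## is B## (letter B, 4 semitones up).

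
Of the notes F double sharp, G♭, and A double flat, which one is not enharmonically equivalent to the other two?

Gb

In 12-tone equal temperament, enharmonic equivalents share a pitch class. F## is pitch class 7; Gb is pitch class 6; Abb is pitch class 7.
F## and Abb share pitch class 7, while Gb is pitch class 6.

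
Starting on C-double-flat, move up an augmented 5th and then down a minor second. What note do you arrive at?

F

An augmented fifth up from Cbb is Gb (letter G, 8 semitones up).
A minor second down from Gb is F (letter F, 1 semitone down).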